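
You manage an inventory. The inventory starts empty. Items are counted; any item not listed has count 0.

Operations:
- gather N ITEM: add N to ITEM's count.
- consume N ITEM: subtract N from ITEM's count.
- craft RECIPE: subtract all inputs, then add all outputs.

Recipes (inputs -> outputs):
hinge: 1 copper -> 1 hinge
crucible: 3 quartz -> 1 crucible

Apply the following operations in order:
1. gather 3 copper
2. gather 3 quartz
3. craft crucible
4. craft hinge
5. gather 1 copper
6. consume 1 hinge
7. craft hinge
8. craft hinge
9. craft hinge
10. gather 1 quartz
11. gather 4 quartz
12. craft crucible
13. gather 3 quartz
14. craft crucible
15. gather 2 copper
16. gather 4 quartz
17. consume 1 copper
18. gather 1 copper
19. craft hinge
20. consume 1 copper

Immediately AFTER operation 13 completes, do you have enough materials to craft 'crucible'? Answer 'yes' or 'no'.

Answer: yes

Derivation:
After 1 (gather 3 copper): copper=3
After 2 (gather 3 quartz): copper=3 quartz=3
After 3 (craft crucible): copper=3 crucible=1
After 4 (craft hinge): copper=2 crucible=1 hinge=1
After 5 (gather 1 copper): copper=3 crucible=1 hinge=1
After 6 (consume 1 hinge): copper=3 crucible=1
After 7 (craft hinge): copper=2 crucible=1 hinge=1
After 8 (craft hinge): copper=1 crucible=1 hinge=2
After 9 (craft hinge): crucible=1 hinge=3
After 10 (gather 1 quartz): crucible=1 hinge=3 quartz=1
After 11 (gather 4 quartz): crucible=1 hinge=3 quartz=5
After 12 (craft crucible): crucible=2 hinge=3 quartz=2
After 13 (gather 3 quartz): crucible=2 hinge=3 quartz=5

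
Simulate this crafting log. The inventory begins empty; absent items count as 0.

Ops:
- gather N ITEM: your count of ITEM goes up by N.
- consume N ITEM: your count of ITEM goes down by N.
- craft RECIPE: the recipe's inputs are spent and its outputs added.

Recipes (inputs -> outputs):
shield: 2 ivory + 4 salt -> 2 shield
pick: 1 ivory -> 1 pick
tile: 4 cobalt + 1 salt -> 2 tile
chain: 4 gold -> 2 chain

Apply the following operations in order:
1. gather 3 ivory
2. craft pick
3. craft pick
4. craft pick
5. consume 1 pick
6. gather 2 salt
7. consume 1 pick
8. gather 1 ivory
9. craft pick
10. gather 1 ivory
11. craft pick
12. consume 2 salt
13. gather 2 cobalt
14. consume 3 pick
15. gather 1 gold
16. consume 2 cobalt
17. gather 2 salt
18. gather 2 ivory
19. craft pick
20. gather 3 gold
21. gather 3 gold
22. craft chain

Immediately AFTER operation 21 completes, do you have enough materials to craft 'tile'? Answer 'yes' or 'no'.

Answer: no

Derivation:
After 1 (gather 3 ivory): ivory=3
After 2 (craft pick): ivory=2 pick=1
After 3 (craft pick): ivory=1 pick=2
After 4 (craft pick): pick=3
After 5 (consume 1 pick): pick=2
After 6 (gather 2 salt): pick=2 salt=2
After 7 (consume 1 pick): pick=1 salt=2
After 8 (gather 1 ivory): ivory=1 pick=1 salt=2
After 9 (craft pick): pick=2 salt=2
After 10 (gather 1 ivory): ivory=1 pick=2 salt=2
After 11 (craft pick): pick=3 salt=2
After 12 (consume 2 salt): pick=3
After 13 (gather 2 cobalt): cobalt=2 pick=3
After 14 (consume 3 pick): cobalt=2
After 15 (gather 1 gold): cobalt=2 gold=1
After 16 (consume 2 cobalt): gold=1
After 17 (gather 2 salt): gold=1 salt=2
After 18 (gather 2 ivory): gold=1 ivory=2 salt=2
After 19 (craft pick): gold=1 ivory=1 pick=1 salt=2
After 20 (gather 3 gold): gold=4 ivory=1 pick=1 salt=2
After 21 (gather 3 gold): gold=7 ivory=1 pick=1 salt=2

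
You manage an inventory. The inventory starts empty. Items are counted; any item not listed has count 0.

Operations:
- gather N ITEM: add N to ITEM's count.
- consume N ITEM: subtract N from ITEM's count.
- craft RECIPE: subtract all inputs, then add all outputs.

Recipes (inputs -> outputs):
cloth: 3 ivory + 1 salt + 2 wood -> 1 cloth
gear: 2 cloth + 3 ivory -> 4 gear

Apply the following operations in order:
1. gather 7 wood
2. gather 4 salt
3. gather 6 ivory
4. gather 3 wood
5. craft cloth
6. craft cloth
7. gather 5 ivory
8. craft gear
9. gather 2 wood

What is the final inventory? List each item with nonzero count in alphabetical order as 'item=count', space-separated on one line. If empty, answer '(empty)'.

After 1 (gather 7 wood): wood=7
After 2 (gather 4 salt): salt=4 wood=7
After 3 (gather 6 ivory): ivory=6 salt=4 wood=7
After 4 (gather 3 wood): ivory=6 salt=4 wood=10
After 5 (craft cloth): cloth=1 ivory=3 salt=3 wood=8
After 6 (craft cloth): cloth=2 salt=2 wood=6
After 7 (gather 5 ivory): cloth=2 ivory=5 salt=2 wood=6
After 8 (craft gear): gear=4 ivory=2 salt=2 wood=6
After 9 (gather 2 wood): gear=4 ivory=2 salt=2 wood=8

Answer: gear=4 ivory=2 salt=2 wood=8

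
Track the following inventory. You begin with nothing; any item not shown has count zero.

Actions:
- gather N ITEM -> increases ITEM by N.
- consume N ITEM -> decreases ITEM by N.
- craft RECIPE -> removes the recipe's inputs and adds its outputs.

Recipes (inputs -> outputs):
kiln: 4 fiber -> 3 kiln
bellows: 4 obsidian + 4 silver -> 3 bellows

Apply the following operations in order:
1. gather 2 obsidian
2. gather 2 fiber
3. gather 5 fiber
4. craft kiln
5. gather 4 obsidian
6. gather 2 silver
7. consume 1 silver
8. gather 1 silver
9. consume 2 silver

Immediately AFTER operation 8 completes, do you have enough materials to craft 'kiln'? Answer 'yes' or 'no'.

Answer: no

Derivation:
After 1 (gather 2 obsidian): obsidian=2
After 2 (gather 2 fiber): fiber=2 obsidian=2
After 3 (gather 5 fiber): fiber=7 obsidian=2
After 4 (craft kiln): fiber=3 kiln=3 obsidian=2
After 5 (gather 4 obsidian): fiber=3 kiln=3 obsidian=6
After 6 (gather 2 silver): fiber=3 kiln=3 obsidian=6 silver=2
After 7 (consume 1 silver): fiber=3 kiln=3 obsidian=6 silver=1
After 8 (gather 1 silver): fiber=3 kiln=3 obsidian=6 silver=2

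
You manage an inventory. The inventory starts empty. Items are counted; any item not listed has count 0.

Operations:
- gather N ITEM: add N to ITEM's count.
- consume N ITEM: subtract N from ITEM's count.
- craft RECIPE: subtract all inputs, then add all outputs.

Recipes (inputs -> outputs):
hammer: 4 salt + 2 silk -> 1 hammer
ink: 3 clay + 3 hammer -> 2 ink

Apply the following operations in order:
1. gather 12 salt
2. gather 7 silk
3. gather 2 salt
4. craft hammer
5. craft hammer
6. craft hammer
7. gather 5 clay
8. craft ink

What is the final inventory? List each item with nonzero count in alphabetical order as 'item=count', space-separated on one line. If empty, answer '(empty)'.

Answer: clay=2 ink=2 salt=2 silk=1

Derivation:
After 1 (gather 12 salt): salt=12
After 2 (gather 7 silk): salt=12 silk=7
After 3 (gather 2 salt): salt=14 silk=7
After 4 (craft hammer): hammer=1 salt=10 silk=5
After 5 (craft hammer): hammer=2 salt=6 silk=3
After 6 (craft hammer): hammer=3 salt=2 silk=1
After 7 (gather 5 clay): clay=5 hammer=3 salt=2 silk=1
After 8 (craft ink): clay=2 ink=2 salt=2 silk=1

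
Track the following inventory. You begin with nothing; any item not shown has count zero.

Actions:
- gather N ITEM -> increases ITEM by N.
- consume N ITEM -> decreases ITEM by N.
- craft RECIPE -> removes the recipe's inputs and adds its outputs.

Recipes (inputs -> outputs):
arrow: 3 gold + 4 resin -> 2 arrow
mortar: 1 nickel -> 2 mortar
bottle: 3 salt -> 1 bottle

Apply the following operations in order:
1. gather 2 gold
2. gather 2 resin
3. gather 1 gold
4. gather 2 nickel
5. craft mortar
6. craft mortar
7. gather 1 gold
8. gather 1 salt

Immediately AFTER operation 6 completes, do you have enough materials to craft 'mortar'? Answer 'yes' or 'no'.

Answer: no

Derivation:
After 1 (gather 2 gold): gold=2
After 2 (gather 2 resin): gold=2 resin=2
After 3 (gather 1 gold): gold=3 resin=2
After 4 (gather 2 nickel): gold=3 nickel=2 resin=2
After 5 (craft mortar): gold=3 mortar=2 nickel=1 resin=2
After 6 (craft mortar): gold=3 mortar=4 resin=2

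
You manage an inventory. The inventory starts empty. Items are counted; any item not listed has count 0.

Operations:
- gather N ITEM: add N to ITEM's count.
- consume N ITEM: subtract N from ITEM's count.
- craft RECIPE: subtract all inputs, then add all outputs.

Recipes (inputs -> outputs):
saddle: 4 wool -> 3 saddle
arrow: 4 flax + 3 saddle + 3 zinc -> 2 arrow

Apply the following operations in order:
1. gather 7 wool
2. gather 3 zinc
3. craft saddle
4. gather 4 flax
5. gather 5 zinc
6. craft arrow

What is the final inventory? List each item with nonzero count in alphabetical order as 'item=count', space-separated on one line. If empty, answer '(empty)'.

Answer: arrow=2 wool=3 zinc=5

Derivation:
After 1 (gather 7 wool): wool=7
After 2 (gather 3 zinc): wool=7 zinc=3
After 3 (craft saddle): saddle=3 wool=3 zinc=3
After 4 (gather 4 flax): flax=4 saddle=3 wool=3 zinc=3
After 5 (gather 5 zinc): flax=4 saddle=3 wool=3 zinc=8
After 6 (craft arrow): arrow=2 wool=3 zinc=5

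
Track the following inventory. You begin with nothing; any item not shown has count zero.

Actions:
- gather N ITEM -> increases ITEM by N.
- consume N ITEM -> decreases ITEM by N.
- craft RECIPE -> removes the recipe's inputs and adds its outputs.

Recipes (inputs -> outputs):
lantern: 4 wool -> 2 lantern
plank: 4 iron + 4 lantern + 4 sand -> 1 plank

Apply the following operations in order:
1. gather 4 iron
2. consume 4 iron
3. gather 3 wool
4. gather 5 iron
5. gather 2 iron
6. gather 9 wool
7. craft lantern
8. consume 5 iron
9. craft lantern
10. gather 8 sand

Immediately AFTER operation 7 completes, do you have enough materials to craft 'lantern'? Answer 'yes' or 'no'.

After 1 (gather 4 iron): iron=4
After 2 (consume 4 iron): (empty)
After 3 (gather 3 wool): wool=3
After 4 (gather 5 iron): iron=5 wool=3
After 5 (gather 2 iron): iron=7 wool=3
After 6 (gather 9 wool): iron=7 wool=12
After 7 (craft lantern): iron=7 lantern=2 wool=8

Answer: yes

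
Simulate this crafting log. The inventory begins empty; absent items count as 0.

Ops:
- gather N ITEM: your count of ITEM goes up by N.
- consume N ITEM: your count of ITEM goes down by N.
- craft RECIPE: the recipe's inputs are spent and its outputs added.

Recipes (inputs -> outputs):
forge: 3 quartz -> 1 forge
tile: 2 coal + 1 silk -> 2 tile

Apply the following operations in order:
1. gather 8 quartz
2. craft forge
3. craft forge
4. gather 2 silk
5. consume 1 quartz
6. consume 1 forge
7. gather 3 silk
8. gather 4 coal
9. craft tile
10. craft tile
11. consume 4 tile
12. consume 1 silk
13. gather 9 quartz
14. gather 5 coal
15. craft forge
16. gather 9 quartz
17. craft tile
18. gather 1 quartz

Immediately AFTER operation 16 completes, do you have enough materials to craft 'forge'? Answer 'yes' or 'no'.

Answer: yes

Derivation:
After 1 (gather 8 quartz): quartz=8
After 2 (craft forge): forge=1 quartz=5
After 3 (craft forge): forge=2 quartz=2
After 4 (gather 2 silk): forge=2 quartz=2 silk=2
After 5 (consume 1 quartz): forge=2 quartz=1 silk=2
After 6 (consume 1 forge): forge=1 quartz=1 silk=2
After 7 (gather 3 silk): forge=1 quartz=1 silk=5
After 8 (gather 4 coal): coal=4 forge=1 quartz=1 silk=5
After 9 (craft tile): coal=2 forge=1 quartz=1 silk=4 tile=2
After 10 (craft tile): forge=1 quartz=1 silk=3 tile=4
After 11 (consume 4 tile): forge=1 quartz=1 silk=3
After 12 (consume 1 silk): forge=1 quartz=1 silk=2
After 13 (gather 9 quartz): forge=1 quartz=10 silk=2
After 14 (gather 5 coal): coal=5 forge=1 quartz=10 silk=2
After 15 (craft forge): coal=5 forge=2 quartz=7 silk=2
After 16 (gather 9 quartz): coal=5 forge=2 quartz=16 silk=2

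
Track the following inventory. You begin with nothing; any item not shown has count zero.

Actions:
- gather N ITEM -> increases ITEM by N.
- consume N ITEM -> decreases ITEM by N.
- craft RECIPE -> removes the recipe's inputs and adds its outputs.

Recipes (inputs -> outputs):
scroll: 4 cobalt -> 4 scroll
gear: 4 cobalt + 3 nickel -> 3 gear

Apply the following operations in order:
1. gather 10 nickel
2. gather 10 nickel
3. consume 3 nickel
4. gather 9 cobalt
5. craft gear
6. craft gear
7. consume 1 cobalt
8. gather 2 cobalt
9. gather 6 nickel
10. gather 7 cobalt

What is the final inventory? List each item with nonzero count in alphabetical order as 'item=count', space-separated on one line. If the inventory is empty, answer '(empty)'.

After 1 (gather 10 nickel): nickel=10
After 2 (gather 10 nickel): nickel=20
After 3 (consume 3 nickel): nickel=17
After 4 (gather 9 cobalt): cobalt=9 nickel=17
After 5 (craft gear): cobalt=5 gear=3 nickel=14
After 6 (craft gear): cobalt=1 gear=6 nickel=11
After 7 (consume 1 cobalt): gear=6 nickel=11
After 8 (gather 2 cobalt): cobalt=2 gear=6 nickel=11
After 9 (gather 6 nickel): cobalt=2 gear=6 nickel=17
After 10 (gather 7 cobalt): cobalt=9 gear=6 nickel=17

Answer: cobalt=9 gear=6 nickel=17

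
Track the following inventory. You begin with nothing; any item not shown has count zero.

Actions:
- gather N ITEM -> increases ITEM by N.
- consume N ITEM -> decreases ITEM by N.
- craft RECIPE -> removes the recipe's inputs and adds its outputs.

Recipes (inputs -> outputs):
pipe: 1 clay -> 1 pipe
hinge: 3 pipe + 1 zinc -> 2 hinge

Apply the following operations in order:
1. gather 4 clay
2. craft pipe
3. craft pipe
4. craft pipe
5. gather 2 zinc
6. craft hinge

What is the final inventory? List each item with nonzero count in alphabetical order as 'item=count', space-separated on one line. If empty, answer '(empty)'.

Answer: clay=1 hinge=2 zinc=1

Derivation:
After 1 (gather 4 clay): clay=4
After 2 (craft pipe): clay=3 pipe=1
After 3 (craft pipe): clay=2 pipe=2
After 4 (craft pipe): clay=1 pipe=3
After 5 (gather 2 zinc): clay=1 pipe=3 zinc=2
After 6 (craft hinge): clay=1 hinge=2 zinc=1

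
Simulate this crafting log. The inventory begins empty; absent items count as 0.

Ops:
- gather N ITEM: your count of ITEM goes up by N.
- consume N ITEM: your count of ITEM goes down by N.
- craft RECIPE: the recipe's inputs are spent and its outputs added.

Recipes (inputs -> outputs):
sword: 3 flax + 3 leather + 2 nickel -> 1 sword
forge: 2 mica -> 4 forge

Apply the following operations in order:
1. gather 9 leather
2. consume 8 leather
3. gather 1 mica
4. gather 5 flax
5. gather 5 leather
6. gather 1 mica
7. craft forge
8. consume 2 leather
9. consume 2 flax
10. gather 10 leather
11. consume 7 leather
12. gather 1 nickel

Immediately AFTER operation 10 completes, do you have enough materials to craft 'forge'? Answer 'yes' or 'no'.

After 1 (gather 9 leather): leather=9
After 2 (consume 8 leather): leather=1
After 3 (gather 1 mica): leather=1 mica=1
After 4 (gather 5 flax): flax=5 leather=1 mica=1
After 5 (gather 5 leather): flax=5 leather=6 mica=1
After 6 (gather 1 mica): flax=5 leather=6 mica=2
After 7 (craft forge): flax=5 forge=4 leather=6
After 8 (consume 2 leather): flax=5 forge=4 leather=4
After 9 (consume 2 flax): flax=3 forge=4 leather=4
After 10 (gather 10 leather): flax=3 forge=4 leather=14

Answer: no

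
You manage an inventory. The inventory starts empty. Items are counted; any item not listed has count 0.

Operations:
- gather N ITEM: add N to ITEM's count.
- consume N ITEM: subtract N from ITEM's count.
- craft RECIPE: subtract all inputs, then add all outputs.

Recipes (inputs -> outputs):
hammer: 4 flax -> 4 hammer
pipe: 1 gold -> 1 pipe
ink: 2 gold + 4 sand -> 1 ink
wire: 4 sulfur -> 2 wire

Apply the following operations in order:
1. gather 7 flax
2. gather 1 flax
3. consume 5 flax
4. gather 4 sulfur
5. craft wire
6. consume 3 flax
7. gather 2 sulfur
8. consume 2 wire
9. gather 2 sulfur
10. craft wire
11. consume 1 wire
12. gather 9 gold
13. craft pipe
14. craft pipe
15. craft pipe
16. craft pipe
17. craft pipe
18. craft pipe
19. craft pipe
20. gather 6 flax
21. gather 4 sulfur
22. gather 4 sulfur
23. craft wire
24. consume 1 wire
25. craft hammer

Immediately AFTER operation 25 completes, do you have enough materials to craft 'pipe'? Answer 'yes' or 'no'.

Answer: yes

Derivation:
After 1 (gather 7 flax): flax=7
After 2 (gather 1 flax): flax=8
After 3 (consume 5 flax): flax=3
After 4 (gather 4 sulfur): flax=3 sulfur=4
After 5 (craft wire): flax=3 wire=2
After 6 (consume 3 flax): wire=2
After 7 (gather 2 sulfur): sulfur=2 wire=2
After 8 (consume 2 wire): sulfur=2
After 9 (gather 2 sulfur): sulfur=4
After 10 (craft wire): wire=2
After 11 (consume 1 wire): wire=1
After 12 (gather 9 gold): gold=9 wire=1
After 13 (craft pipe): gold=8 pipe=1 wire=1
After 14 (craft pipe): gold=7 pipe=2 wire=1
After 15 (craft pipe): gold=6 pipe=3 wire=1
After 16 (craft pipe): gold=5 pipe=4 wire=1
After 17 (craft pipe): gold=4 pipe=5 wire=1
After 18 (craft pipe): gold=3 pipe=6 wire=1
After 19 (craft pipe): gold=2 pipe=7 wire=1
After 20 (gather 6 flax): flax=6 gold=2 pipe=7 wire=1
After 21 (gather 4 sulfur): flax=6 gold=2 pipe=7 sulfur=4 wire=1
After 22 (gather 4 sulfur): flax=6 gold=2 pipe=7 sulfur=8 wire=1
After 23 (craft wire): flax=6 gold=2 pipe=7 sulfur=4 wire=3
After 24 (consume 1 wire): flax=6 gold=2 pipe=7 sulfur=4 wire=2
After 25 (craft hammer): flax=2 gold=2 hammer=4 pipe=7 sulfur=4 wire=2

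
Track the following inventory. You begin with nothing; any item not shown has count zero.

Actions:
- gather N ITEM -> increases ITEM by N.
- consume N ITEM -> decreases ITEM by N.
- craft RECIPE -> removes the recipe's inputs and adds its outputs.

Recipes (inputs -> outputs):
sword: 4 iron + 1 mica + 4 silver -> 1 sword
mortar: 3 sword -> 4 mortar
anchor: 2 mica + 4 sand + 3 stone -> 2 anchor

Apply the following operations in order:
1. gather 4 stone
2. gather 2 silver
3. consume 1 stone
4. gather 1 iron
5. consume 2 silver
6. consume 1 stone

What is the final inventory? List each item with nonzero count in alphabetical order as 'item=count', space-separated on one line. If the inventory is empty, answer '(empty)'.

Answer: iron=1 stone=2

Derivation:
After 1 (gather 4 stone): stone=4
After 2 (gather 2 silver): silver=2 stone=4
After 3 (consume 1 stone): silver=2 stone=3
After 4 (gather 1 iron): iron=1 silver=2 stone=3
After 5 (consume 2 silver): iron=1 stone=3
After 6 (consume 1 stone): iron=1 stone=2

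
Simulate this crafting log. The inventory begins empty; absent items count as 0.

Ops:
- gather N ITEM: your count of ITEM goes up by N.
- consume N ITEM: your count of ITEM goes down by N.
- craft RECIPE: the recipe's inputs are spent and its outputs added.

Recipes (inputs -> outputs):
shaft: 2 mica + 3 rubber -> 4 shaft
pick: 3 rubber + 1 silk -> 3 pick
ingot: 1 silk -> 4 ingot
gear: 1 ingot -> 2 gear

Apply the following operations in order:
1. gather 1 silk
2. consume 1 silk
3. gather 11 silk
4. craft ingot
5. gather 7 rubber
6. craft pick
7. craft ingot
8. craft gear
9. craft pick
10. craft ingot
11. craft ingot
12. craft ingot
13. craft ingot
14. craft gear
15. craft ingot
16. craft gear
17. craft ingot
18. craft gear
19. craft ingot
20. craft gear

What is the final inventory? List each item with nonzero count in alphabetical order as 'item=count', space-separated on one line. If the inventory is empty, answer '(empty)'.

Answer: gear=10 ingot=31 pick=6 rubber=1

Derivation:
After 1 (gather 1 silk): silk=1
After 2 (consume 1 silk): (empty)
After 3 (gather 11 silk): silk=11
After 4 (craft ingot): ingot=4 silk=10
After 5 (gather 7 rubber): ingot=4 rubber=7 silk=10
After 6 (craft pick): ingot=4 pick=3 rubber=4 silk=9
After 7 (craft ingot): ingot=8 pick=3 rubber=4 silk=8
After 8 (craft gear): gear=2 ingot=7 pick=3 rubber=4 silk=8
After 9 (craft pick): gear=2 ingot=7 pick=6 rubber=1 silk=7
After 10 (craft ingot): gear=2 ingot=11 pick=6 rubber=1 silk=6
After 11 (craft ingot): gear=2 ingot=15 pick=6 rubber=1 silk=5
After 12 (craft ingot): gear=2 ingot=19 pick=6 rubber=1 silk=4
After 13 (craft ingot): gear=2 ingot=23 pick=6 rubber=1 silk=3
After 14 (craft gear): gear=4 ingot=22 pick=6 rubber=1 silk=3
After 15 (craft ingot): gear=4 ingot=26 pick=6 rubber=1 silk=2
After 16 (craft gear): gear=6 ingot=25 pick=6 rubber=1 silk=2
After 17 (craft ingot): gear=6 ingot=29 pick=6 rubber=1 silk=1
After 18 (craft gear): gear=8 ingot=28 pick=6 rubber=1 silk=1
After 19 (craft ingot): gear=8 ingot=32 pick=6 rubber=1
After 20 (craft gear): gear=10 ingot=31 pick=6 rubber=1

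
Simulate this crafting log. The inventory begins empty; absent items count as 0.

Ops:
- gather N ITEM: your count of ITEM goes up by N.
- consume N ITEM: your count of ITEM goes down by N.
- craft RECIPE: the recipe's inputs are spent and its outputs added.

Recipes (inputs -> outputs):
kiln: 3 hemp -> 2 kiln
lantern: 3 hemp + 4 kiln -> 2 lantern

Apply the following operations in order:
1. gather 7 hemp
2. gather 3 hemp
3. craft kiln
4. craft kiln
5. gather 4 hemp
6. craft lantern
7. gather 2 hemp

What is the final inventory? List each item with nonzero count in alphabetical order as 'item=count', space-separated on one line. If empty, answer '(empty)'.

After 1 (gather 7 hemp): hemp=7
After 2 (gather 3 hemp): hemp=10
After 3 (craft kiln): hemp=7 kiln=2
After 4 (craft kiln): hemp=4 kiln=4
After 5 (gather 4 hemp): hemp=8 kiln=4
After 6 (craft lantern): hemp=5 lantern=2
After 7 (gather 2 hemp): hemp=7 lantern=2

Answer: hemp=7 lantern=2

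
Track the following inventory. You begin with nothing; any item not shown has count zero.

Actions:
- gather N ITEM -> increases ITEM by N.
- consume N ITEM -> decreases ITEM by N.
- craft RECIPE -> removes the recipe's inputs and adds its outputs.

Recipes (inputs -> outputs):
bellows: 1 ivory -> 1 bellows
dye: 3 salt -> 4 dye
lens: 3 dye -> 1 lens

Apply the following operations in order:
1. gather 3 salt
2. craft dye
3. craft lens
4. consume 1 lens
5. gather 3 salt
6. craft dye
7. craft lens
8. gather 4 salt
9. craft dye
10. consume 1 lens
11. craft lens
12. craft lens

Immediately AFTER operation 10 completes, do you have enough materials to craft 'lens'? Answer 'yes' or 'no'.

Answer: yes

Derivation:
After 1 (gather 3 salt): salt=3
After 2 (craft dye): dye=4
After 3 (craft lens): dye=1 lens=1
After 4 (consume 1 lens): dye=1
After 5 (gather 3 salt): dye=1 salt=3
After 6 (craft dye): dye=5
After 7 (craft lens): dye=2 lens=1
After 8 (gather 4 salt): dye=2 lens=1 salt=4
After 9 (craft dye): dye=6 lens=1 salt=1
After 10 (consume 1 lens): dye=6 salt=1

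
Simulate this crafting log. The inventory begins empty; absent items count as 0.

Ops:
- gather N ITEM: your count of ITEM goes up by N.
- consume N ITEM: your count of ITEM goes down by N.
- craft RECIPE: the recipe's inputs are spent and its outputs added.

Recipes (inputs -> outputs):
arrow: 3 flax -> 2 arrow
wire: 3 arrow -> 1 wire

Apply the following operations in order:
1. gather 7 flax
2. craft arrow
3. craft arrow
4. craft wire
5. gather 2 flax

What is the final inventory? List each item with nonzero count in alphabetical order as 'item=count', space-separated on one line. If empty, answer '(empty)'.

Answer: arrow=1 flax=3 wire=1

Derivation:
After 1 (gather 7 flax): flax=7
After 2 (craft arrow): arrow=2 flax=4
After 3 (craft arrow): arrow=4 flax=1
After 4 (craft wire): arrow=1 flax=1 wire=1
After 5 (gather 2 flax): arrow=1 flax=3 wire=1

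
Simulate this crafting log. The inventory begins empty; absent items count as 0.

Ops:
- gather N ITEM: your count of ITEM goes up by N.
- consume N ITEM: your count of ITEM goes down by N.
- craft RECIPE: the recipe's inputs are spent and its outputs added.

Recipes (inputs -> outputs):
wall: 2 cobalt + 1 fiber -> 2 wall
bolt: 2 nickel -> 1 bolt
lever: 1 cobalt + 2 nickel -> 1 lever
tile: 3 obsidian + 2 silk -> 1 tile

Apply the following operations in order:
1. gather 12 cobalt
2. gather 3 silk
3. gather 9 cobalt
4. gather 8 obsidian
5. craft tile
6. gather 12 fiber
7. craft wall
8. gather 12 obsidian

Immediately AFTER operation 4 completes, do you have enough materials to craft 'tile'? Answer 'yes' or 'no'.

Answer: yes

Derivation:
After 1 (gather 12 cobalt): cobalt=12
After 2 (gather 3 silk): cobalt=12 silk=3
After 3 (gather 9 cobalt): cobalt=21 silk=3
After 4 (gather 8 obsidian): cobalt=21 obsidian=8 silk=3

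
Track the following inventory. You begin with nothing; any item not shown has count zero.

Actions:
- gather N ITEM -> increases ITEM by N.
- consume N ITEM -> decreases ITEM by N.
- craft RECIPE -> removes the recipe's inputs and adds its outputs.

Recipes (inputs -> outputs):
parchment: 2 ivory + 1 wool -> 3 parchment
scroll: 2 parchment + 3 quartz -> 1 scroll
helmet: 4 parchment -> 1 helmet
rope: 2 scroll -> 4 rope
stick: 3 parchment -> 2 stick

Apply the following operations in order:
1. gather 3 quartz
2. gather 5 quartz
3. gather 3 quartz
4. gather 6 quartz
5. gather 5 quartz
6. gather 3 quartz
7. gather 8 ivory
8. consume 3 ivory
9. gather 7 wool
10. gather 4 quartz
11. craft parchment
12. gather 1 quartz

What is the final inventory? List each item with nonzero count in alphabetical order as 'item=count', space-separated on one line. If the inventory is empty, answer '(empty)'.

Answer: ivory=3 parchment=3 quartz=30 wool=6

Derivation:
After 1 (gather 3 quartz): quartz=3
After 2 (gather 5 quartz): quartz=8
After 3 (gather 3 quartz): quartz=11
After 4 (gather 6 quartz): quartz=17
After 5 (gather 5 quartz): quartz=22
After 6 (gather 3 quartz): quartz=25
After 7 (gather 8 ivory): ivory=8 quartz=25
After 8 (consume 3 ivory): ivory=5 quartz=25
After 9 (gather 7 wool): ivory=5 quartz=25 wool=7
After 10 (gather 4 quartz): ivory=5 quartz=29 wool=7
After 11 (craft parchment): ivory=3 parchment=3 quartz=29 wool=6
After 12 (gather 1 quartz): ivory=3 parchment=3 quartz=30 wool=6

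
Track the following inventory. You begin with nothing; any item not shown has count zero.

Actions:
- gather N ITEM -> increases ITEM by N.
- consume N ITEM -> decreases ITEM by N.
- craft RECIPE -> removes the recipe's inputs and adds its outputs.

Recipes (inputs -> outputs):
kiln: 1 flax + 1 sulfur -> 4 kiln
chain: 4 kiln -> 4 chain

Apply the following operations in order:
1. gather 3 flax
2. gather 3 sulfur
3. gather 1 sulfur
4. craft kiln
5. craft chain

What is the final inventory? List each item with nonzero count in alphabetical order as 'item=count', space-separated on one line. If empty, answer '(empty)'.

After 1 (gather 3 flax): flax=3
After 2 (gather 3 sulfur): flax=3 sulfur=3
After 3 (gather 1 sulfur): flax=3 sulfur=4
After 4 (craft kiln): flax=2 kiln=4 sulfur=3
After 5 (craft chain): chain=4 flax=2 sulfur=3

Answer: chain=4 flax=2 sulfur=3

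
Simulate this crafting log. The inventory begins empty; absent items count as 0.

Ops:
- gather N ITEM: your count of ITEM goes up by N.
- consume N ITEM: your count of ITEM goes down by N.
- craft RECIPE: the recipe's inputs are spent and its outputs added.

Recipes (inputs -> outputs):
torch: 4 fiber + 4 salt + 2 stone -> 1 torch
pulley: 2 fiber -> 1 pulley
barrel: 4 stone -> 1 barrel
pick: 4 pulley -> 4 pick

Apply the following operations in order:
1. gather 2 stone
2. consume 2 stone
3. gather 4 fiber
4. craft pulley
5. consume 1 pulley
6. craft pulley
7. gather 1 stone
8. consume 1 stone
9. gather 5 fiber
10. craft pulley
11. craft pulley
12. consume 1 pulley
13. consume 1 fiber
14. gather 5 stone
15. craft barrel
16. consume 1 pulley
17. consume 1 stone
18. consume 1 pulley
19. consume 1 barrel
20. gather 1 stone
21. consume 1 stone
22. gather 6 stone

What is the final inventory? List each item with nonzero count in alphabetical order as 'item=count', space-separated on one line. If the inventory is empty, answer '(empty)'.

Answer: stone=6

Derivation:
After 1 (gather 2 stone): stone=2
After 2 (consume 2 stone): (empty)
After 3 (gather 4 fiber): fiber=4
After 4 (craft pulley): fiber=2 pulley=1
After 5 (consume 1 pulley): fiber=2
After 6 (craft pulley): pulley=1
After 7 (gather 1 stone): pulley=1 stone=1
After 8 (consume 1 stone): pulley=1
After 9 (gather 5 fiber): fiber=5 pulley=1
After 10 (craft pulley): fiber=3 pulley=2
After 11 (craft pulley): fiber=1 pulley=3
After 12 (consume 1 pulley): fiber=1 pulley=2
After 13 (consume 1 fiber): pulley=2
After 14 (gather 5 stone): pulley=2 stone=5
After 15 (craft barrel): barrel=1 pulley=2 stone=1
After 16 (consume 1 pulley): barrel=1 pulley=1 stone=1
After 17 (consume 1 stone): barrel=1 pulley=1
After 18 (consume 1 pulley): barrel=1
After 19 (consume 1 barrel): (empty)
After 20 (gather 1 stone): stone=1
After 21 (consume 1 stone): (empty)
After 22 (gather 6 stone): stone=6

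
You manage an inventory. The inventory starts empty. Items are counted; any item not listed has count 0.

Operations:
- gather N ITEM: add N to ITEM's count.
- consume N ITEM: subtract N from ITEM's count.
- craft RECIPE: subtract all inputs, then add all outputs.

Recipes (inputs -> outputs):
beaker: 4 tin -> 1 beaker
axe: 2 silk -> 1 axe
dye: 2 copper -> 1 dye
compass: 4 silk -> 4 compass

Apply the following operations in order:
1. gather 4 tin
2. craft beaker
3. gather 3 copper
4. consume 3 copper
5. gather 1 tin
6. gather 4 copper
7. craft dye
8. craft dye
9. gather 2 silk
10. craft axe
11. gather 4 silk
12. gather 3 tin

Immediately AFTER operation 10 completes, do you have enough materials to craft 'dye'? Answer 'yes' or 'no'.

After 1 (gather 4 tin): tin=4
After 2 (craft beaker): beaker=1
After 3 (gather 3 copper): beaker=1 copper=3
After 4 (consume 3 copper): beaker=1
After 5 (gather 1 tin): beaker=1 tin=1
After 6 (gather 4 copper): beaker=1 copper=4 tin=1
After 7 (craft dye): beaker=1 copper=2 dye=1 tin=1
After 8 (craft dye): beaker=1 dye=2 tin=1
After 9 (gather 2 silk): beaker=1 dye=2 silk=2 tin=1
After 10 (craft axe): axe=1 beaker=1 dye=2 tin=1

Answer: no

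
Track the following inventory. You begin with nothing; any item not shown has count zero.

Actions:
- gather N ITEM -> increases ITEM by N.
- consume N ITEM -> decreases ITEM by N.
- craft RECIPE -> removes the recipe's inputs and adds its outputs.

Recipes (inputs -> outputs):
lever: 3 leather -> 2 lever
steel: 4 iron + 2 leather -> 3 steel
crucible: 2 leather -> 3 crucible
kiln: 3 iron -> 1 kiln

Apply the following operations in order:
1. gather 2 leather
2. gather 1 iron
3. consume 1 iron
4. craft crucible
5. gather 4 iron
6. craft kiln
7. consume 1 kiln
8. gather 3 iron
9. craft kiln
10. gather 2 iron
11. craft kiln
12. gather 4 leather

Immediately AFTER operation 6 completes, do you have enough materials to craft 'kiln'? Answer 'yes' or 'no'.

Answer: no

Derivation:
After 1 (gather 2 leather): leather=2
After 2 (gather 1 iron): iron=1 leather=2
After 3 (consume 1 iron): leather=2
After 4 (craft crucible): crucible=3
After 5 (gather 4 iron): crucible=3 iron=4
After 6 (craft kiln): crucible=3 iron=1 kiln=1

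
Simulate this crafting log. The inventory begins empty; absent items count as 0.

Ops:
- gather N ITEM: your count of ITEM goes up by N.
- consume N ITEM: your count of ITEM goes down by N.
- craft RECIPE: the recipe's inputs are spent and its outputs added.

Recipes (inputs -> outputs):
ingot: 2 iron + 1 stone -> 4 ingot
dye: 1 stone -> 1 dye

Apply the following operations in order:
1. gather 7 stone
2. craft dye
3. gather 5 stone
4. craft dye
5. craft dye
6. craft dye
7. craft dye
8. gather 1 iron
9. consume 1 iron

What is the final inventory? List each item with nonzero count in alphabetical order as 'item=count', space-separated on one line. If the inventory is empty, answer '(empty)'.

Answer: dye=5 stone=7

Derivation:
After 1 (gather 7 stone): stone=7
After 2 (craft dye): dye=1 stone=6
After 3 (gather 5 stone): dye=1 stone=11
After 4 (craft dye): dye=2 stone=10
After 5 (craft dye): dye=3 stone=9
After 6 (craft dye): dye=4 stone=8
After 7 (craft dye): dye=5 stone=7
After 8 (gather 1 iron): dye=5 iron=1 stone=7
After 9 (consume 1 iron): dye=5 stone=7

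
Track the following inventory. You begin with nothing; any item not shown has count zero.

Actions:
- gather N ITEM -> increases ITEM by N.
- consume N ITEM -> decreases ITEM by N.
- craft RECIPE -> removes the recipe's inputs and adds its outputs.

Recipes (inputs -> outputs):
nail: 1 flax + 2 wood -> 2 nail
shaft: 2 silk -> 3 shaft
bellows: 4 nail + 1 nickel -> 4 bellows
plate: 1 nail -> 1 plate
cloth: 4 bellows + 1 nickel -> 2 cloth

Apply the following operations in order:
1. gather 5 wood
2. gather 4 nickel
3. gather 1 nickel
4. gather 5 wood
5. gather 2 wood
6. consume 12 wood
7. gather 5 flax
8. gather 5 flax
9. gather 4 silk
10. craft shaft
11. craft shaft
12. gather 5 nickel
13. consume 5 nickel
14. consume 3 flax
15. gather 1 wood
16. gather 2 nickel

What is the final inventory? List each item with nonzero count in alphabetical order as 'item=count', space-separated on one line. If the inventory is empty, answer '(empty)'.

Answer: flax=7 nickel=7 shaft=6 wood=1

Derivation:
After 1 (gather 5 wood): wood=5
After 2 (gather 4 nickel): nickel=4 wood=5
After 3 (gather 1 nickel): nickel=5 wood=5
After 4 (gather 5 wood): nickel=5 wood=10
After 5 (gather 2 wood): nickel=5 wood=12
After 6 (consume 12 wood): nickel=5
After 7 (gather 5 flax): flax=5 nickel=5
After 8 (gather 5 flax): flax=10 nickel=5
After 9 (gather 4 silk): flax=10 nickel=5 silk=4
After 10 (craft shaft): flax=10 nickel=5 shaft=3 silk=2
After 11 (craft shaft): flax=10 nickel=5 shaft=6
After 12 (gather 5 nickel): flax=10 nickel=10 shaft=6
After 13 (consume 5 nickel): flax=10 nickel=5 shaft=6
After 14 (consume 3 flax): flax=7 nickel=5 shaft=6
After 15 (gather 1 wood): flax=7 nickel=5 shaft=6 wood=1
After 16 (gather 2 nickel): flax=7 nickel=7 shaft=6 wood=1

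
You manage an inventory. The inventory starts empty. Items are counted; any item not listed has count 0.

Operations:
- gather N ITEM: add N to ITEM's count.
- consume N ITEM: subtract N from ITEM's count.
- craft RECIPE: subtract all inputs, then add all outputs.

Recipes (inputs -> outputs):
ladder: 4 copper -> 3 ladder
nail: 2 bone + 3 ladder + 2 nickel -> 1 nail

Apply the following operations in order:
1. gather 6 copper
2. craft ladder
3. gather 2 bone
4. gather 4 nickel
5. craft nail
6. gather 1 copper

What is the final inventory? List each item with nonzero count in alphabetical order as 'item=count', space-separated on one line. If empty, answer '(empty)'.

Answer: copper=3 nail=1 nickel=2

Derivation:
After 1 (gather 6 copper): copper=6
After 2 (craft ladder): copper=2 ladder=3
After 3 (gather 2 bone): bone=2 copper=2 ladder=3
After 4 (gather 4 nickel): bone=2 copper=2 ladder=3 nickel=4
After 5 (craft nail): copper=2 nail=1 nickel=2
After 6 (gather 1 copper): copper=3 nail=1 nickel=2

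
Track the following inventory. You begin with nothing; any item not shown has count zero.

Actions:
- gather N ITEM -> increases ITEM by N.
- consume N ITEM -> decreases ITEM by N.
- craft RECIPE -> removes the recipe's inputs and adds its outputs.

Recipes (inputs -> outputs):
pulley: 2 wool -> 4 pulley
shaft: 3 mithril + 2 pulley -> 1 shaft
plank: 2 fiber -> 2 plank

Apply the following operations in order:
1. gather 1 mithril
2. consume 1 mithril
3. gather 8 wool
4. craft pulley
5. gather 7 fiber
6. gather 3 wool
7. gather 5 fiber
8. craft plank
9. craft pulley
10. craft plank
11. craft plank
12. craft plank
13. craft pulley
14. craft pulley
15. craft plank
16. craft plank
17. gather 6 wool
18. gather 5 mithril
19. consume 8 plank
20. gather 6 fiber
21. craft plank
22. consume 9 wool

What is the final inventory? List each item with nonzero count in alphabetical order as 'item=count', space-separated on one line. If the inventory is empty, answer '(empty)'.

After 1 (gather 1 mithril): mithril=1
After 2 (consume 1 mithril): (empty)
After 3 (gather 8 wool): wool=8
After 4 (craft pulley): pulley=4 wool=6
After 5 (gather 7 fiber): fiber=7 pulley=4 wool=6
After 6 (gather 3 wool): fiber=7 pulley=4 wool=9
After 7 (gather 5 fiber): fiber=12 pulley=4 wool=9
After 8 (craft plank): fiber=10 plank=2 pulley=4 wool=9
After 9 (craft pulley): fiber=10 plank=2 pulley=8 wool=7
After 10 (craft plank): fiber=8 plank=4 pulley=8 wool=7
After 11 (craft plank): fiber=6 plank=6 pulley=8 wool=7
After 12 (craft plank): fiber=4 plank=8 pulley=8 wool=7
After 13 (craft pulley): fiber=4 plank=8 pulley=12 wool=5
After 14 (craft pulley): fiber=4 plank=8 pulley=16 wool=3
After 15 (craft plank): fiber=2 plank=10 pulley=16 wool=3
After 16 (craft plank): plank=12 pulley=16 wool=3
After 17 (gather 6 wool): plank=12 pulley=16 wool=9
After 18 (gather 5 mithril): mithril=5 plank=12 pulley=16 wool=9
After 19 (consume 8 plank): mithril=5 plank=4 pulley=16 wool=9
After 20 (gather 6 fiber): fiber=6 mithril=5 plank=4 pulley=16 wool=9
After 21 (craft plank): fiber=4 mithril=5 plank=6 pulley=16 wool=9
After 22 (consume 9 wool): fiber=4 mithril=5 plank=6 pulley=16

Answer: fiber=4 mithril=5 plank=6 pulley=16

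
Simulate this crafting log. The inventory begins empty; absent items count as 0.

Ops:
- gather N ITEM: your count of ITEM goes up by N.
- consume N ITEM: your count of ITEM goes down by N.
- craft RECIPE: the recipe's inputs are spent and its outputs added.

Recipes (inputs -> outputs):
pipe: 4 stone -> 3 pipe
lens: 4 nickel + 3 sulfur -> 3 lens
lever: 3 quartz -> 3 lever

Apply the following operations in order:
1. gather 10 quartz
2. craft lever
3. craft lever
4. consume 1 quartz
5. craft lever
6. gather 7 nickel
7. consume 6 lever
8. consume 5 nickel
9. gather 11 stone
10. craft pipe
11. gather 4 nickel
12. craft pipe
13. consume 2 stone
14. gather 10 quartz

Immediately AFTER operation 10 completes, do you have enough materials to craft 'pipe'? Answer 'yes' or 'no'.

Answer: yes

Derivation:
After 1 (gather 10 quartz): quartz=10
After 2 (craft lever): lever=3 quartz=7
After 3 (craft lever): lever=6 quartz=4
After 4 (consume 1 quartz): lever=6 quartz=3
After 5 (craft lever): lever=9
After 6 (gather 7 nickel): lever=9 nickel=7
After 7 (consume 6 lever): lever=3 nickel=7
After 8 (consume 5 nickel): lever=3 nickel=2
After 9 (gather 11 stone): lever=3 nickel=2 stone=11
After 10 (craft pipe): lever=3 nickel=2 pipe=3 stone=7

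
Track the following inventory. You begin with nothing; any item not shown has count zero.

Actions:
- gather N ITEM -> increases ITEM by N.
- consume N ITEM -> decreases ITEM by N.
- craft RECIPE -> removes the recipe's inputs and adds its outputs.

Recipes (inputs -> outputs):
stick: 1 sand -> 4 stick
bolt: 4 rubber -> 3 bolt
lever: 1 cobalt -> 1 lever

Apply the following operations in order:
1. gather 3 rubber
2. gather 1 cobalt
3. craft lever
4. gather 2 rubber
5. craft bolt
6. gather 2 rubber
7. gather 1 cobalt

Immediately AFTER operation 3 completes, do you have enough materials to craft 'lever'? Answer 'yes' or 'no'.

After 1 (gather 3 rubber): rubber=3
After 2 (gather 1 cobalt): cobalt=1 rubber=3
After 3 (craft lever): lever=1 rubber=3

Answer: no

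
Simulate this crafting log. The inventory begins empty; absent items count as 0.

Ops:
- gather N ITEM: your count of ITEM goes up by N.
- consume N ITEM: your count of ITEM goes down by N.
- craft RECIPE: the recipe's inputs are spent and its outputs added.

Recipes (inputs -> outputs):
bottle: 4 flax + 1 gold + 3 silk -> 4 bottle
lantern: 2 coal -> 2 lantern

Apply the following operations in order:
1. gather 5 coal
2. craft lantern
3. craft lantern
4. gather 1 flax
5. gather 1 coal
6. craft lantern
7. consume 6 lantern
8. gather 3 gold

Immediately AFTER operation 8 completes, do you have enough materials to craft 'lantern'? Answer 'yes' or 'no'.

After 1 (gather 5 coal): coal=5
After 2 (craft lantern): coal=3 lantern=2
After 3 (craft lantern): coal=1 lantern=4
After 4 (gather 1 flax): coal=1 flax=1 lantern=4
After 5 (gather 1 coal): coal=2 flax=1 lantern=4
After 6 (craft lantern): flax=1 lantern=6
After 7 (consume 6 lantern): flax=1
After 8 (gather 3 gold): flax=1 gold=3

Answer: no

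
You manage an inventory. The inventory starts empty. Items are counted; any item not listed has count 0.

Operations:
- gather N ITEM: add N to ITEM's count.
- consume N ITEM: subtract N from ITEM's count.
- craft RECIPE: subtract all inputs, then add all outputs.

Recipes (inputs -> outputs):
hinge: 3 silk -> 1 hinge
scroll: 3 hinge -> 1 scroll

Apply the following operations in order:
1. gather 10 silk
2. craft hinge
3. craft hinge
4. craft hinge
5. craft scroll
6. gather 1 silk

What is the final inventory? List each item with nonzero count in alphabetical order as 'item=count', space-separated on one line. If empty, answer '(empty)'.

After 1 (gather 10 silk): silk=10
After 2 (craft hinge): hinge=1 silk=7
After 3 (craft hinge): hinge=2 silk=4
After 4 (craft hinge): hinge=3 silk=1
After 5 (craft scroll): scroll=1 silk=1
After 6 (gather 1 silk): scroll=1 silk=2

Answer: scroll=1 silk=2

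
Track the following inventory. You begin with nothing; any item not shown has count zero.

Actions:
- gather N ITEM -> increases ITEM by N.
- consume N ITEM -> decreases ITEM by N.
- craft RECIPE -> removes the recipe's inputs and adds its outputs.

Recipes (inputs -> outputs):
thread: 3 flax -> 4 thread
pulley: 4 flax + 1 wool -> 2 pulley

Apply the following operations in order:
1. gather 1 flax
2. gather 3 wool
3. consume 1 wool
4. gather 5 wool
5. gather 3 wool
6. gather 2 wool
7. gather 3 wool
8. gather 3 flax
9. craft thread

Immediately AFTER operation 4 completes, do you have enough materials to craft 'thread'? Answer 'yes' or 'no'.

After 1 (gather 1 flax): flax=1
After 2 (gather 3 wool): flax=1 wool=3
After 3 (consume 1 wool): flax=1 wool=2
After 4 (gather 5 wool): flax=1 wool=7

Answer: no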